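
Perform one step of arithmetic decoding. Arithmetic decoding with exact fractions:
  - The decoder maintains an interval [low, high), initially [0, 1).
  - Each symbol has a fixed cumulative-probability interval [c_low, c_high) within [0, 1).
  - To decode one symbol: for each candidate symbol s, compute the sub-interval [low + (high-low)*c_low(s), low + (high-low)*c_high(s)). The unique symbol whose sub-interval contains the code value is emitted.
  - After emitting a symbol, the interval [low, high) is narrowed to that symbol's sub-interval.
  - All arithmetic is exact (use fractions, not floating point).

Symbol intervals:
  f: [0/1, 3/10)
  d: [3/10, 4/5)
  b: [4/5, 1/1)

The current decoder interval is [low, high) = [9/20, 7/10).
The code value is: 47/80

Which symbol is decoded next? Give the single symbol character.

Interval width = high − low = 7/10 − 9/20 = 1/4
Scaled code = (code − low) / width = (47/80 − 9/20) / 1/4 = 11/20
  f: [0/1, 3/10) 
  d: [3/10, 4/5) ← scaled code falls here ✓
  b: [4/5, 1/1) 

Answer: d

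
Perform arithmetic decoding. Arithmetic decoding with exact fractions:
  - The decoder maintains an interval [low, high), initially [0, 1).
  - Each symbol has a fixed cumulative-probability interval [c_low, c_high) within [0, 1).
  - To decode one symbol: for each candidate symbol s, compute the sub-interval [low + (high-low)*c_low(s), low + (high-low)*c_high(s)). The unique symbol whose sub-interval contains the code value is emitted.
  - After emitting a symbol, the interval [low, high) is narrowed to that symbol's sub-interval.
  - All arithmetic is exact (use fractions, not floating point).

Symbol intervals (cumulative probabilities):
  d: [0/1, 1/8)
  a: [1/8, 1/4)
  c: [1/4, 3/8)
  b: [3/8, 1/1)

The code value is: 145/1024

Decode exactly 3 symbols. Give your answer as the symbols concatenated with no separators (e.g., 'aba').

Step 1: interval [0/1, 1/1), width = 1/1 - 0/1 = 1/1
  'd': [0/1 + 1/1*0/1, 0/1 + 1/1*1/8) = [0/1, 1/8)
  'a': [0/1 + 1/1*1/8, 0/1 + 1/1*1/4) = [1/8, 1/4) <- contains code 145/1024
  'c': [0/1 + 1/1*1/4, 0/1 + 1/1*3/8) = [1/4, 3/8)
  'b': [0/1 + 1/1*3/8, 0/1 + 1/1*1/1) = [3/8, 1/1)
  emit 'a', narrow to [1/8, 1/4)
Step 2: interval [1/8, 1/4), width = 1/4 - 1/8 = 1/8
  'd': [1/8 + 1/8*0/1, 1/8 + 1/8*1/8) = [1/8, 9/64)
  'a': [1/8 + 1/8*1/8, 1/8 + 1/8*1/4) = [9/64, 5/32) <- contains code 145/1024
  'c': [1/8 + 1/8*1/4, 1/8 + 1/8*3/8) = [5/32, 11/64)
  'b': [1/8 + 1/8*3/8, 1/8 + 1/8*1/1) = [11/64, 1/4)
  emit 'a', narrow to [9/64, 5/32)
Step 3: interval [9/64, 5/32), width = 5/32 - 9/64 = 1/64
  'd': [9/64 + 1/64*0/1, 9/64 + 1/64*1/8) = [9/64, 73/512) <- contains code 145/1024
  'a': [9/64 + 1/64*1/8, 9/64 + 1/64*1/4) = [73/512, 37/256)
  'c': [9/64 + 1/64*1/4, 9/64 + 1/64*3/8) = [37/256, 75/512)
  'b': [9/64 + 1/64*3/8, 9/64 + 1/64*1/1) = [75/512, 5/32)
  emit 'd', narrow to [9/64, 73/512)

Answer: aad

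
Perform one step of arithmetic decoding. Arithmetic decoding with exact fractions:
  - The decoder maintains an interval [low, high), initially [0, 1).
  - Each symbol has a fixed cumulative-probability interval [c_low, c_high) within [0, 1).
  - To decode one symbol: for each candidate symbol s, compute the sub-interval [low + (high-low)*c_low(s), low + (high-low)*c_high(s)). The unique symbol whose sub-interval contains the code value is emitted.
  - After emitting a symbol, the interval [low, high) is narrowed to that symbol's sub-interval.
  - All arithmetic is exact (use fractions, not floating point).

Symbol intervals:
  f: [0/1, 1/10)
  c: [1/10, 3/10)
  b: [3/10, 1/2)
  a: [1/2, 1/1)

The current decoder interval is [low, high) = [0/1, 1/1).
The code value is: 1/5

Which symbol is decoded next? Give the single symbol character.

Answer: c

Derivation:
Interval width = high − low = 1/1 − 0/1 = 1/1
Scaled code = (code − low) / width = (1/5 − 0/1) / 1/1 = 1/5
  f: [0/1, 1/10) 
  c: [1/10, 3/10) ← scaled code falls here ✓
  b: [3/10, 1/2) 
  a: [1/2, 1/1) 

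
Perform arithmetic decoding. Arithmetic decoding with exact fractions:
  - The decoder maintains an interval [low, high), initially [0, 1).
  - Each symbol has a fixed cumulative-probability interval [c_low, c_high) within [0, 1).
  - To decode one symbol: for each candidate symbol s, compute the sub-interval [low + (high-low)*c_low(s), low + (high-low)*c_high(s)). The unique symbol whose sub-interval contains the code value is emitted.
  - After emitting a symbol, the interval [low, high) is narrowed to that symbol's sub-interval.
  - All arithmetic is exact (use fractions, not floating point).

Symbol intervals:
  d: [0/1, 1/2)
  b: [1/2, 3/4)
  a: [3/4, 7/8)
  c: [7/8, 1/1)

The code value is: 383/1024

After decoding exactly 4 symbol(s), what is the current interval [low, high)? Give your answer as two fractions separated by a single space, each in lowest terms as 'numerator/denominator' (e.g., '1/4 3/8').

Step 1: interval [0/1, 1/1), width = 1/1 - 0/1 = 1/1
  'd': [0/1 + 1/1*0/1, 0/1 + 1/1*1/2) = [0/1, 1/2) <- contains code 383/1024
  'b': [0/1 + 1/1*1/2, 0/1 + 1/1*3/4) = [1/2, 3/4)
  'a': [0/1 + 1/1*3/4, 0/1 + 1/1*7/8) = [3/4, 7/8)
  'c': [0/1 + 1/1*7/8, 0/1 + 1/1*1/1) = [7/8, 1/1)
  emit 'd', narrow to [0/1, 1/2)
Step 2: interval [0/1, 1/2), width = 1/2 - 0/1 = 1/2
  'd': [0/1 + 1/2*0/1, 0/1 + 1/2*1/2) = [0/1, 1/4)
  'b': [0/1 + 1/2*1/2, 0/1 + 1/2*3/4) = [1/4, 3/8) <- contains code 383/1024
  'a': [0/1 + 1/2*3/4, 0/1 + 1/2*7/8) = [3/8, 7/16)
  'c': [0/1 + 1/2*7/8, 0/1 + 1/2*1/1) = [7/16, 1/2)
  emit 'b', narrow to [1/4, 3/8)
Step 3: interval [1/4, 3/8), width = 3/8 - 1/4 = 1/8
  'd': [1/4 + 1/8*0/1, 1/4 + 1/8*1/2) = [1/4, 5/16)
  'b': [1/4 + 1/8*1/2, 1/4 + 1/8*3/4) = [5/16, 11/32)
  'a': [1/4 + 1/8*3/4, 1/4 + 1/8*7/8) = [11/32, 23/64)
  'c': [1/4 + 1/8*7/8, 1/4 + 1/8*1/1) = [23/64, 3/8) <- contains code 383/1024
  emit 'c', narrow to [23/64, 3/8)
Step 4: interval [23/64, 3/8), width = 3/8 - 23/64 = 1/64
  'd': [23/64 + 1/64*0/1, 23/64 + 1/64*1/2) = [23/64, 47/128)
  'b': [23/64 + 1/64*1/2, 23/64 + 1/64*3/4) = [47/128, 95/256)
  'a': [23/64 + 1/64*3/4, 23/64 + 1/64*7/8) = [95/256, 191/512)
  'c': [23/64 + 1/64*7/8, 23/64 + 1/64*1/1) = [191/512, 3/8) <- contains code 383/1024
  emit 'c', narrow to [191/512, 3/8)

Answer: 191/512 3/8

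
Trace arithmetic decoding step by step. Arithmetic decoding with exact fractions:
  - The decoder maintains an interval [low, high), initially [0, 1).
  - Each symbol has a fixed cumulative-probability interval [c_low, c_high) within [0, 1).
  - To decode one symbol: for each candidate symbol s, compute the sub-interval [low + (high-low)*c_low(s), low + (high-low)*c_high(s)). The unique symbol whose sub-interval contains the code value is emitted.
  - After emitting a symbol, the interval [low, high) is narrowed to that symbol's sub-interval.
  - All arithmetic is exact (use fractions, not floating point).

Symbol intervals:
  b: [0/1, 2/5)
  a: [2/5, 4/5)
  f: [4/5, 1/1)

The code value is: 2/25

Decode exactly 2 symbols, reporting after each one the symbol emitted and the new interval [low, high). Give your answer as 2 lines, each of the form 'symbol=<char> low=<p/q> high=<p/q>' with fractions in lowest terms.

Answer: symbol=b low=0/1 high=2/5
symbol=b low=0/1 high=4/25

Derivation:
Step 1: interval [0/1, 1/1), width = 1/1 - 0/1 = 1/1
  'b': [0/1 + 1/1*0/1, 0/1 + 1/1*2/5) = [0/1, 2/5) <- contains code 2/25
  'a': [0/1 + 1/1*2/5, 0/1 + 1/1*4/5) = [2/5, 4/5)
  'f': [0/1 + 1/1*4/5, 0/1 + 1/1*1/1) = [4/5, 1/1)
  emit 'b', narrow to [0/1, 2/5)
Step 2: interval [0/1, 2/5), width = 2/5 - 0/1 = 2/5
  'b': [0/1 + 2/5*0/1, 0/1 + 2/5*2/5) = [0/1, 4/25) <- contains code 2/25
  'a': [0/1 + 2/5*2/5, 0/1 + 2/5*4/5) = [4/25, 8/25)
  'f': [0/1 + 2/5*4/5, 0/1 + 2/5*1/1) = [8/25, 2/5)
  emit 'b', narrow to [0/1, 4/25)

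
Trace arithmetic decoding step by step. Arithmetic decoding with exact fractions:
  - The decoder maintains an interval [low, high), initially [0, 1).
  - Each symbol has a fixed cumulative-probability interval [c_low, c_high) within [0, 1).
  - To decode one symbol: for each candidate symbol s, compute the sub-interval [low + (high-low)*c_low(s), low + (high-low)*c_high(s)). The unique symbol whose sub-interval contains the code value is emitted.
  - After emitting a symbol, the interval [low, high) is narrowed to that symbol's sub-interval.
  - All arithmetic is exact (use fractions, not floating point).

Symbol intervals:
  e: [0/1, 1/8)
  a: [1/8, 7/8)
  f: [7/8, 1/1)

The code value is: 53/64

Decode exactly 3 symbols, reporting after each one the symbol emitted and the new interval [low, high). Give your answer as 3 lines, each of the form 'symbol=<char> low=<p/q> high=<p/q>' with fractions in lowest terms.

Step 1: interval [0/1, 1/1), width = 1/1 - 0/1 = 1/1
  'e': [0/1 + 1/1*0/1, 0/1 + 1/1*1/8) = [0/1, 1/8)
  'a': [0/1 + 1/1*1/8, 0/1 + 1/1*7/8) = [1/8, 7/8) <- contains code 53/64
  'f': [0/1 + 1/1*7/8, 0/1 + 1/1*1/1) = [7/8, 1/1)
  emit 'a', narrow to [1/8, 7/8)
Step 2: interval [1/8, 7/8), width = 7/8 - 1/8 = 3/4
  'e': [1/8 + 3/4*0/1, 1/8 + 3/4*1/8) = [1/8, 7/32)
  'a': [1/8 + 3/4*1/8, 1/8 + 3/4*7/8) = [7/32, 25/32)
  'f': [1/8 + 3/4*7/8, 1/8 + 3/4*1/1) = [25/32, 7/8) <- contains code 53/64
  emit 'f', narrow to [25/32, 7/8)
Step 3: interval [25/32, 7/8), width = 7/8 - 25/32 = 3/32
  'e': [25/32 + 3/32*0/1, 25/32 + 3/32*1/8) = [25/32, 203/256)
  'a': [25/32 + 3/32*1/8, 25/32 + 3/32*7/8) = [203/256, 221/256) <- contains code 53/64
  'f': [25/32 + 3/32*7/8, 25/32 + 3/32*1/1) = [221/256, 7/8)
  emit 'a', narrow to [203/256, 221/256)

Answer: symbol=a low=1/8 high=7/8
symbol=f low=25/32 high=7/8
symbol=a low=203/256 high=221/256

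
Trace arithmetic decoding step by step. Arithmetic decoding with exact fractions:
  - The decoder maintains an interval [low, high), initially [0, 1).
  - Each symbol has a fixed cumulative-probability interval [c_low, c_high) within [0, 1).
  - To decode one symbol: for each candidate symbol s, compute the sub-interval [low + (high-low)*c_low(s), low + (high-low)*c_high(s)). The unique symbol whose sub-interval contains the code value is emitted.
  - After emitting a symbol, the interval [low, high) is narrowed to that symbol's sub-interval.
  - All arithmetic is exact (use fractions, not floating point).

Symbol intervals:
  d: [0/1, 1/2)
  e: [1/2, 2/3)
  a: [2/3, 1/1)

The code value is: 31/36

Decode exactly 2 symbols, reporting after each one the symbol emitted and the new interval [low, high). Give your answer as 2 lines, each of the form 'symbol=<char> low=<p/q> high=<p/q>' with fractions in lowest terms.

Step 1: interval [0/1, 1/1), width = 1/1 - 0/1 = 1/1
  'd': [0/1 + 1/1*0/1, 0/1 + 1/1*1/2) = [0/1, 1/2)
  'e': [0/1 + 1/1*1/2, 0/1 + 1/1*2/3) = [1/2, 2/3)
  'a': [0/1 + 1/1*2/3, 0/1 + 1/1*1/1) = [2/3, 1/1) <- contains code 31/36
  emit 'a', narrow to [2/3, 1/1)
Step 2: interval [2/3, 1/1), width = 1/1 - 2/3 = 1/3
  'd': [2/3 + 1/3*0/1, 2/3 + 1/3*1/2) = [2/3, 5/6)
  'e': [2/3 + 1/3*1/2, 2/3 + 1/3*2/3) = [5/6, 8/9) <- contains code 31/36
  'a': [2/3 + 1/3*2/3, 2/3 + 1/3*1/1) = [8/9, 1/1)
  emit 'e', narrow to [5/6, 8/9)

Answer: symbol=a low=2/3 high=1/1
symbol=e low=5/6 high=8/9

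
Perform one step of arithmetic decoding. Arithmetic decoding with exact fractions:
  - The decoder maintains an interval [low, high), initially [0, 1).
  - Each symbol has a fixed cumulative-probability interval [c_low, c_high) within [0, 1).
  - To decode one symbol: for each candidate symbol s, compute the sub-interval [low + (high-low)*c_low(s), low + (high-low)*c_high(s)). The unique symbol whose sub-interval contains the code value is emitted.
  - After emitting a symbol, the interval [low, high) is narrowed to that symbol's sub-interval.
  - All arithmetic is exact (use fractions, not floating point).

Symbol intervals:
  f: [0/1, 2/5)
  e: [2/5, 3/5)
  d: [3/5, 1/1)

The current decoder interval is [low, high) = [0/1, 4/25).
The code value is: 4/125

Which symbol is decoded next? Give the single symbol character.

Interval width = high − low = 4/25 − 0/1 = 4/25
Scaled code = (code − low) / width = (4/125 − 0/1) / 4/25 = 1/5
  f: [0/1, 2/5) ← scaled code falls here ✓
  e: [2/5, 3/5) 
  d: [3/5, 1/1) 

Answer: f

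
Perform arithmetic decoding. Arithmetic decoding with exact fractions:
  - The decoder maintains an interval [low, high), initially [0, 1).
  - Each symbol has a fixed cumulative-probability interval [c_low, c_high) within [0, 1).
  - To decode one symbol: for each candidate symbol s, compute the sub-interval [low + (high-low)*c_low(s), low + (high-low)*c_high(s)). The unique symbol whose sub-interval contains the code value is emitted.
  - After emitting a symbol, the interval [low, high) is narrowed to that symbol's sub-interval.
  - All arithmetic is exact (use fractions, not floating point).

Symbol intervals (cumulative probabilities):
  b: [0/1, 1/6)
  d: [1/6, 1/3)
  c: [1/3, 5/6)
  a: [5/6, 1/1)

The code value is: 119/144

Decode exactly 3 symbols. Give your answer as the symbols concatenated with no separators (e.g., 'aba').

Answer: caa

Derivation:
Step 1: interval [0/1, 1/1), width = 1/1 - 0/1 = 1/1
  'b': [0/1 + 1/1*0/1, 0/1 + 1/1*1/6) = [0/1, 1/6)
  'd': [0/1 + 1/1*1/6, 0/1 + 1/1*1/3) = [1/6, 1/3)
  'c': [0/1 + 1/1*1/3, 0/1 + 1/1*5/6) = [1/3, 5/6) <- contains code 119/144
  'a': [0/1 + 1/1*5/6, 0/1 + 1/1*1/1) = [5/6, 1/1)
  emit 'c', narrow to [1/3, 5/6)
Step 2: interval [1/3, 5/6), width = 5/6 - 1/3 = 1/2
  'b': [1/3 + 1/2*0/1, 1/3 + 1/2*1/6) = [1/3, 5/12)
  'd': [1/3 + 1/2*1/6, 1/3 + 1/2*1/3) = [5/12, 1/2)
  'c': [1/3 + 1/2*1/3, 1/3 + 1/2*5/6) = [1/2, 3/4)
  'a': [1/3 + 1/2*5/6, 1/3 + 1/2*1/1) = [3/4, 5/6) <- contains code 119/144
  emit 'a', narrow to [3/4, 5/6)
Step 3: interval [3/4, 5/6), width = 5/6 - 3/4 = 1/12
  'b': [3/4 + 1/12*0/1, 3/4 + 1/12*1/6) = [3/4, 55/72)
  'd': [3/4 + 1/12*1/6, 3/4 + 1/12*1/3) = [55/72, 7/9)
  'c': [3/4 + 1/12*1/3, 3/4 + 1/12*5/6) = [7/9, 59/72)
  'a': [3/4 + 1/12*5/6, 3/4 + 1/12*1/1) = [59/72, 5/6) <- contains code 119/144
  emit 'a', narrow to [59/72, 5/6)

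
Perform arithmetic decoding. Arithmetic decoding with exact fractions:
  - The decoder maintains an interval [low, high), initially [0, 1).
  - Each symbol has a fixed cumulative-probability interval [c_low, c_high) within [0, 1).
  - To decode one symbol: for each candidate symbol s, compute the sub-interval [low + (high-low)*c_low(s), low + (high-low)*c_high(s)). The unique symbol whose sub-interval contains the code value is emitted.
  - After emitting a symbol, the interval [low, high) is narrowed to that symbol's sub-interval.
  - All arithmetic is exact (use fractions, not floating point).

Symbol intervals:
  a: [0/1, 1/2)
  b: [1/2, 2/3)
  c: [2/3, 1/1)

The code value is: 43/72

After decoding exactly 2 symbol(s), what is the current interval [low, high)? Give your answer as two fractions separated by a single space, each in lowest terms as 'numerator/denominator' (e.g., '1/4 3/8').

Answer: 7/12 11/18

Derivation:
Step 1: interval [0/1, 1/1), width = 1/1 - 0/1 = 1/1
  'a': [0/1 + 1/1*0/1, 0/1 + 1/1*1/2) = [0/1, 1/2)
  'b': [0/1 + 1/1*1/2, 0/1 + 1/1*2/3) = [1/2, 2/3) <- contains code 43/72
  'c': [0/1 + 1/1*2/3, 0/1 + 1/1*1/1) = [2/3, 1/1)
  emit 'b', narrow to [1/2, 2/3)
Step 2: interval [1/2, 2/3), width = 2/3 - 1/2 = 1/6
  'a': [1/2 + 1/6*0/1, 1/2 + 1/6*1/2) = [1/2, 7/12)
  'b': [1/2 + 1/6*1/2, 1/2 + 1/6*2/3) = [7/12, 11/18) <- contains code 43/72
  'c': [1/2 + 1/6*2/3, 1/2 + 1/6*1/1) = [11/18, 2/3)
  emit 'b', narrow to [7/12, 11/18)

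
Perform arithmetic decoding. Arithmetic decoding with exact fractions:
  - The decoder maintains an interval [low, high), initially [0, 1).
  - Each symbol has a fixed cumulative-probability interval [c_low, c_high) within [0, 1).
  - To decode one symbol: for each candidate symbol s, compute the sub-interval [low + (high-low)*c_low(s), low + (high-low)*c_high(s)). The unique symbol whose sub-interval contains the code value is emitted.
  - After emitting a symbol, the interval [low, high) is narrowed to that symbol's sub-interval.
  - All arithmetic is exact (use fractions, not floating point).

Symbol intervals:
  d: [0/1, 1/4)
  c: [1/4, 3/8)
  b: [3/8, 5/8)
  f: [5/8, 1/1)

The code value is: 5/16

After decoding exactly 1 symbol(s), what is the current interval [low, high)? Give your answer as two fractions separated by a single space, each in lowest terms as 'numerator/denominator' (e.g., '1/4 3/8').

Step 1: interval [0/1, 1/1), width = 1/1 - 0/1 = 1/1
  'd': [0/1 + 1/1*0/1, 0/1 + 1/1*1/4) = [0/1, 1/4)
  'c': [0/1 + 1/1*1/4, 0/1 + 1/1*3/8) = [1/4, 3/8) <- contains code 5/16
  'b': [0/1 + 1/1*3/8, 0/1 + 1/1*5/8) = [3/8, 5/8)
  'f': [0/1 + 1/1*5/8, 0/1 + 1/1*1/1) = [5/8, 1/1)
  emit 'c', narrow to [1/4, 3/8)

Answer: 1/4 3/8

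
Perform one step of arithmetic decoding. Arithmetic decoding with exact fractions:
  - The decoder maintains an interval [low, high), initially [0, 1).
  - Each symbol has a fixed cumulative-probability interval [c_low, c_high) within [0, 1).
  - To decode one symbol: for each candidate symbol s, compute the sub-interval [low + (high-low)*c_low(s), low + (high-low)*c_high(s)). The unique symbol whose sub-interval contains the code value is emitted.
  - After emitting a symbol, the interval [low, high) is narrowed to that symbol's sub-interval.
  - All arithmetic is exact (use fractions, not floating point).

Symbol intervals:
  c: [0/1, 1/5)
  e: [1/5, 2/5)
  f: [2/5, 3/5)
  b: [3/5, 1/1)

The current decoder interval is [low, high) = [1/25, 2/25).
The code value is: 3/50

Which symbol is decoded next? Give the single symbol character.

Answer: f

Derivation:
Interval width = high − low = 2/25 − 1/25 = 1/25
Scaled code = (code − low) / width = (3/50 − 1/25) / 1/25 = 1/2
  c: [0/1, 1/5) 
  e: [1/5, 2/5) 
  f: [2/5, 3/5) ← scaled code falls here ✓
  b: [3/5, 1/1) 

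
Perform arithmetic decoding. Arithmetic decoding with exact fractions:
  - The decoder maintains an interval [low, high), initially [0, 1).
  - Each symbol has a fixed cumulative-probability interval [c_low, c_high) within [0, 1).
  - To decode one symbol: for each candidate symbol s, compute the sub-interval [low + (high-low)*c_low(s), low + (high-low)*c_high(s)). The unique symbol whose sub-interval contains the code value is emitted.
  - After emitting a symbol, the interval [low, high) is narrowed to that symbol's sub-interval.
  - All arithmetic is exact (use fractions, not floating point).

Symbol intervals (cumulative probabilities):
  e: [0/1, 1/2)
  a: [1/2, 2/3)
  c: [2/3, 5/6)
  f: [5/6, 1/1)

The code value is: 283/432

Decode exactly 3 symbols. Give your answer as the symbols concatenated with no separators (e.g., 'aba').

Step 1: interval [0/1, 1/1), width = 1/1 - 0/1 = 1/1
  'e': [0/1 + 1/1*0/1, 0/1 + 1/1*1/2) = [0/1, 1/2)
  'a': [0/1 + 1/1*1/2, 0/1 + 1/1*2/3) = [1/2, 2/3) <- contains code 283/432
  'c': [0/1 + 1/1*2/3, 0/1 + 1/1*5/6) = [2/3, 5/6)
  'f': [0/1 + 1/1*5/6, 0/1 + 1/1*1/1) = [5/6, 1/1)
  emit 'a', narrow to [1/2, 2/3)
Step 2: interval [1/2, 2/3), width = 2/3 - 1/2 = 1/6
  'e': [1/2 + 1/6*0/1, 1/2 + 1/6*1/2) = [1/2, 7/12)
  'a': [1/2 + 1/6*1/2, 1/2 + 1/6*2/3) = [7/12, 11/18)
  'c': [1/2 + 1/6*2/3, 1/2 + 1/6*5/6) = [11/18, 23/36)
  'f': [1/2 + 1/6*5/6, 1/2 + 1/6*1/1) = [23/36, 2/3) <- contains code 283/432
  emit 'f', narrow to [23/36, 2/3)
Step 3: interval [23/36, 2/3), width = 2/3 - 23/36 = 1/36
  'e': [23/36 + 1/36*0/1, 23/36 + 1/36*1/2) = [23/36, 47/72)
  'a': [23/36 + 1/36*1/2, 23/36 + 1/36*2/3) = [47/72, 71/108) <- contains code 283/432
  'c': [23/36 + 1/36*2/3, 23/36 + 1/36*5/6) = [71/108, 143/216)
  'f': [23/36 + 1/36*5/6, 23/36 + 1/36*1/1) = [143/216, 2/3)
  emit 'a', narrow to [47/72, 71/108)

Answer: afa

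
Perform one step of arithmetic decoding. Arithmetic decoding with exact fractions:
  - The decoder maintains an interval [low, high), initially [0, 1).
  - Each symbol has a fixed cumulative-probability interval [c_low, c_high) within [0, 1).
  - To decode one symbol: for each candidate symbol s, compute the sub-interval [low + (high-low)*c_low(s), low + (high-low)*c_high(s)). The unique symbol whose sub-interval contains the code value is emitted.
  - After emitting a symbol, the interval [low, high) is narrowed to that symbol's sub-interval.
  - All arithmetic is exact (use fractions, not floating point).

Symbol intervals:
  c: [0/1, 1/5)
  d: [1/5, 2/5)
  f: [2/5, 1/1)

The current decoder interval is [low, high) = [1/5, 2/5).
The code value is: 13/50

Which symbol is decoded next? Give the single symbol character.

Interval width = high − low = 2/5 − 1/5 = 1/5
Scaled code = (code − low) / width = (13/50 − 1/5) / 1/5 = 3/10
  c: [0/1, 1/5) 
  d: [1/5, 2/5) ← scaled code falls here ✓
  f: [2/5, 1/1) 

Answer: d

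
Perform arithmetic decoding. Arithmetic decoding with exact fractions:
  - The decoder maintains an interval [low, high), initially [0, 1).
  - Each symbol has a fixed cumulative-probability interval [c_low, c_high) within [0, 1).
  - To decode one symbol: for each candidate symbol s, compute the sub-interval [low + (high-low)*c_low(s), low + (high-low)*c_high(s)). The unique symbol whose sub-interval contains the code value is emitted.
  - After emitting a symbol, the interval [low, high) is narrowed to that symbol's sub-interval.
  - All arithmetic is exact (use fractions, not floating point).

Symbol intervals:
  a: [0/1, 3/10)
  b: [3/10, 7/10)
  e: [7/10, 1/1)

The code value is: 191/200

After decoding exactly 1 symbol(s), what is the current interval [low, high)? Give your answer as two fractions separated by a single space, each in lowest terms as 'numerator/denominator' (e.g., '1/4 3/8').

Step 1: interval [0/1, 1/1), width = 1/1 - 0/1 = 1/1
  'a': [0/1 + 1/1*0/1, 0/1 + 1/1*3/10) = [0/1, 3/10)
  'b': [0/1 + 1/1*3/10, 0/1 + 1/1*7/10) = [3/10, 7/10)
  'e': [0/1 + 1/1*7/10, 0/1 + 1/1*1/1) = [7/10, 1/1) <- contains code 191/200
  emit 'e', narrow to [7/10, 1/1)

Answer: 7/10 1/1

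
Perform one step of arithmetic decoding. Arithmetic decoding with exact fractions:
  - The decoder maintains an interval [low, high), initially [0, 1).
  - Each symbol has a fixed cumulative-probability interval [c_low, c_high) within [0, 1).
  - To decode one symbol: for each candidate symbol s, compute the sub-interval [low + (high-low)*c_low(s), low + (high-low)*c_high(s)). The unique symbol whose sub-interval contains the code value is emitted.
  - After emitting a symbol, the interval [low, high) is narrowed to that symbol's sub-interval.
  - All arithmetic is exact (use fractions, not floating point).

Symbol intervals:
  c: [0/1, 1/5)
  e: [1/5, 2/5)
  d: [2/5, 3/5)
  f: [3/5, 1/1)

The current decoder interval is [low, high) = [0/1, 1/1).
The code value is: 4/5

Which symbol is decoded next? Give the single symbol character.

Answer: f

Derivation:
Interval width = high − low = 1/1 − 0/1 = 1/1
Scaled code = (code − low) / width = (4/5 − 0/1) / 1/1 = 4/5
  c: [0/1, 1/5) 
  e: [1/5, 2/5) 
  d: [2/5, 3/5) 
  f: [3/5, 1/1) ← scaled code falls here ✓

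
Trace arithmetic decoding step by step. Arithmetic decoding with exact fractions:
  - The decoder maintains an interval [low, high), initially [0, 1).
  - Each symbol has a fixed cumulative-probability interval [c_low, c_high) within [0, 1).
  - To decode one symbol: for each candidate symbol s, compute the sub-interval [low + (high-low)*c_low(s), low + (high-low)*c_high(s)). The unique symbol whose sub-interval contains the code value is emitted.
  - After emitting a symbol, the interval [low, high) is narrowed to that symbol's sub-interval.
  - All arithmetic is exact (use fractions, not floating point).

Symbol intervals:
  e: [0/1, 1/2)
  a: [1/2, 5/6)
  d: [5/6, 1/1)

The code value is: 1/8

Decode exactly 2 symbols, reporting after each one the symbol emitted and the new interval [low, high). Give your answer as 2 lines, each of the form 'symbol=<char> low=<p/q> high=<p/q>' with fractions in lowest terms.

Step 1: interval [0/1, 1/1), width = 1/1 - 0/1 = 1/1
  'e': [0/1 + 1/1*0/1, 0/1 + 1/1*1/2) = [0/1, 1/2) <- contains code 1/8
  'a': [0/1 + 1/1*1/2, 0/1 + 1/1*5/6) = [1/2, 5/6)
  'd': [0/1 + 1/1*5/6, 0/1 + 1/1*1/1) = [5/6, 1/1)
  emit 'e', narrow to [0/1, 1/2)
Step 2: interval [0/1, 1/2), width = 1/2 - 0/1 = 1/2
  'e': [0/1 + 1/2*0/1, 0/1 + 1/2*1/2) = [0/1, 1/4) <- contains code 1/8
  'a': [0/1 + 1/2*1/2, 0/1 + 1/2*5/6) = [1/4, 5/12)
  'd': [0/1 + 1/2*5/6, 0/1 + 1/2*1/1) = [5/12, 1/2)
  emit 'e', narrow to [0/1, 1/4)

Answer: symbol=e low=0/1 high=1/2
symbol=e low=0/1 high=1/4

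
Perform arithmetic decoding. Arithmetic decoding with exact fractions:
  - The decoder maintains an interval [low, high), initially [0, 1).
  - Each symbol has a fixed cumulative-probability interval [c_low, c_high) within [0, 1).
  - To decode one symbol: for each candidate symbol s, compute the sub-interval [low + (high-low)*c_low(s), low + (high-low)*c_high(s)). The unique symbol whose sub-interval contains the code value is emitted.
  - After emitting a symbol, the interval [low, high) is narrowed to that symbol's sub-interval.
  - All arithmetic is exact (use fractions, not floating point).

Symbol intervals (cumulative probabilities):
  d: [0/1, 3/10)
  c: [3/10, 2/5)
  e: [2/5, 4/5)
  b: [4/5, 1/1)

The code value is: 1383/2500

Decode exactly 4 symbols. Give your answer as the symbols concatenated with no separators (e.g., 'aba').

Answer: ecbd

Derivation:
Step 1: interval [0/1, 1/1), width = 1/1 - 0/1 = 1/1
  'd': [0/1 + 1/1*0/1, 0/1 + 1/1*3/10) = [0/1, 3/10)
  'c': [0/1 + 1/1*3/10, 0/1 + 1/1*2/5) = [3/10, 2/5)
  'e': [0/1 + 1/1*2/5, 0/1 + 1/1*4/5) = [2/5, 4/5) <- contains code 1383/2500
  'b': [0/1 + 1/1*4/5, 0/1 + 1/1*1/1) = [4/5, 1/1)
  emit 'e', narrow to [2/5, 4/5)
Step 2: interval [2/5, 4/5), width = 4/5 - 2/5 = 2/5
  'd': [2/5 + 2/5*0/1, 2/5 + 2/5*3/10) = [2/5, 13/25)
  'c': [2/5 + 2/5*3/10, 2/5 + 2/5*2/5) = [13/25, 14/25) <- contains code 1383/2500
  'e': [2/5 + 2/5*2/5, 2/5 + 2/5*4/5) = [14/25, 18/25)
  'b': [2/5 + 2/5*4/5, 2/5 + 2/5*1/1) = [18/25, 4/5)
  emit 'c', narrow to [13/25, 14/25)
Step 3: interval [13/25, 14/25), width = 14/25 - 13/25 = 1/25
  'd': [13/25 + 1/25*0/1, 13/25 + 1/25*3/10) = [13/25, 133/250)
  'c': [13/25 + 1/25*3/10, 13/25 + 1/25*2/5) = [133/250, 67/125)
  'e': [13/25 + 1/25*2/5, 13/25 + 1/25*4/5) = [67/125, 69/125)
  'b': [13/25 + 1/25*4/5, 13/25 + 1/25*1/1) = [69/125, 14/25) <- contains code 1383/2500
  emit 'b', narrow to [69/125, 14/25)
Step 4: interval [69/125, 14/25), width = 14/25 - 69/125 = 1/125
  'd': [69/125 + 1/125*0/1, 69/125 + 1/125*3/10) = [69/125, 693/1250) <- contains code 1383/2500
  'c': [69/125 + 1/125*3/10, 69/125 + 1/125*2/5) = [693/1250, 347/625)
  'e': [69/125 + 1/125*2/5, 69/125 + 1/125*4/5) = [347/625, 349/625)
  'b': [69/125 + 1/125*4/5, 69/125 + 1/125*1/1) = [349/625, 14/25)
  emit 'd', narrow to [69/125, 693/1250)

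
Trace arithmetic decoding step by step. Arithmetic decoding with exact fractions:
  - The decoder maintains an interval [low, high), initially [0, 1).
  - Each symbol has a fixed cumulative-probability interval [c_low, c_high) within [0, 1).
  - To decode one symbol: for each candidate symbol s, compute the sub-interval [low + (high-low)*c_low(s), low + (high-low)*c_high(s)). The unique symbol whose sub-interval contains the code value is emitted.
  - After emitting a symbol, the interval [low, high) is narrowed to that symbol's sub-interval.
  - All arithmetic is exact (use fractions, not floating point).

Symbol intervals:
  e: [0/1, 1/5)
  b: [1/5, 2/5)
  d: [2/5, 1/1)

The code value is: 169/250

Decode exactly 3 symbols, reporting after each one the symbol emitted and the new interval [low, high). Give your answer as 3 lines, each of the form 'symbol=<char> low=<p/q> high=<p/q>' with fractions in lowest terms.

Answer: symbol=d low=2/5 high=1/1
symbol=d low=16/25 high=1/1
symbol=e low=16/25 high=89/125

Derivation:
Step 1: interval [0/1, 1/1), width = 1/1 - 0/1 = 1/1
  'e': [0/1 + 1/1*0/1, 0/1 + 1/1*1/5) = [0/1, 1/5)
  'b': [0/1 + 1/1*1/5, 0/1 + 1/1*2/5) = [1/5, 2/5)
  'd': [0/1 + 1/1*2/5, 0/1 + 1/1*1/1) = [2/5, 1/1) <- contains code 169/250
  emit 'd', narrow to [2/5, 1/1)
Step 2: interval [2/5, 1/1), width = 1/1 - 2/5 = 3/5
  'e': [2/5 + 3/5*0/1, 2/5 + 3/5*1/5) = [2/5, 13/25)
  'b': [2/5 + 3/5*1/5, 2/5 + 3/5*2/5) = [13/25, 16/25)
  'd': [2/5 + 3/5*2/5, 2/5 + 3/5*1/1) = [16/25, 1/1) <- contains code 169/250
  emit 'd', narrow to [16/25, 1/1)
Step 3: interval [16/25, 1/1), width = 1/1 - 16/25 = 9/25
  'e': [16/25 + 9/25*0/1, 16/25 + 9/25*1/5) = [16/25, 89/125) <- contains code 169/250
  'b': [16/25 + 9/25*1/5, 16/25 + 9/25*2/5) = [89/125, 98/125)
  'd': [16/25 + 9/25*2/5, 16/25 + 9/25*1/1) = [98/125, 1/1)
  emit 'e', narrow to [16/25, 89/125)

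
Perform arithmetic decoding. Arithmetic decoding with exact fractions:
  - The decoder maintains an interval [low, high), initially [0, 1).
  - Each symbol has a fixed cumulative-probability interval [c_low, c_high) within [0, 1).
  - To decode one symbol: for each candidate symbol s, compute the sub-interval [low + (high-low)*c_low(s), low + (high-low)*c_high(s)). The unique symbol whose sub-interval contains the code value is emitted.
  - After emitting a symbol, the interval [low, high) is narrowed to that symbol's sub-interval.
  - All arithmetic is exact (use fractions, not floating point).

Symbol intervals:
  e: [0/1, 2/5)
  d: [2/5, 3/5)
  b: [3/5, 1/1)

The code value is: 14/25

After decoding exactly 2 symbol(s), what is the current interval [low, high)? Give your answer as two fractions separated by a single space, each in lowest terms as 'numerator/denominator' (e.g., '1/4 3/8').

Step 1: interval [0/1, 1/1), width = 1/1 - 0/1 = 1/1
  'e': [0/1 + 1/1*0/1, 0/1 + 1/1*2/5) = [0/1, 2/5)
  'd': [0/1 + 1/1*2/5, 0/1 + 1/1*3/5) = [2/5, 3/5) <- contains code 14/25
  'b': [0/1 + 1/1*3/5, 0/1 + 1/1*1/1) = [3/5, 1/1)
  emit 'd', narrow to [2/5, 3/5)
Step 2: interval [2/5, 3/5), width = 3/5 - 2/5 = 1/5
  'e': [2/5 + 1/5*0/1, 2/5 + 1/5*2/5) = [2/5, 12/25)
  'd': [2/5 + 1/5*2/5, 2/5 + 1/5*3/5) = [12/25, 13/25)
  'b': [2/5 + 1/5*3/5, 2/5 + 1/5*1/1) = [13/25, 3/5) <- contains code 14/25
  emit 'b', narrow to [13/25, 3/5)

Answer: 13/25 3/5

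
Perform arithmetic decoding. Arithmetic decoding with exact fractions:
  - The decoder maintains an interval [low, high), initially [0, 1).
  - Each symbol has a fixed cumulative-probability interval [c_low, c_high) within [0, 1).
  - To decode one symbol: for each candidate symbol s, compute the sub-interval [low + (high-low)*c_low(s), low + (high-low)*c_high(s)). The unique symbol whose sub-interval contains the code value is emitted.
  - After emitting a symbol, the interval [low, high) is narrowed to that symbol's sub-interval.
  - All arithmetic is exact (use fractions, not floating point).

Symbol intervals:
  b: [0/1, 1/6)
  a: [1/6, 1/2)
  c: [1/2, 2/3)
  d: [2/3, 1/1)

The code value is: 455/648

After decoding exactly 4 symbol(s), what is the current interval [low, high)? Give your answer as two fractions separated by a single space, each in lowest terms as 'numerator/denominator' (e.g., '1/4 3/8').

Step 1: interval [0/1, 1/1), width = 1/1 - 0/1 = 1/1
  'b': [0/1 + 1/1*0/1, 0/1 + 1/1*1/6) = [0/1, 1/6)
  'a': [0/1 + 1/1*1/6, 0/1 + 1/1*1/2) = [1/6, 1/2)
  'c': [0/1 + 1/1*1/2, 0/1 + 1/1*2/3) = [1/2, 2/3)
  'd': [0/1 + 1/1*2/3, 0/1 + 1/1*1/1) = [2/3, 1/1) <- contains code 455/648
  emit 'd', narrow to [2/3, 1/1)
Step 2: interval [2/3, 1/1), width = 1/1 - 2/3 = 1/3
  'b': [2/3 + 1/3*0/1, 2/3 + 1/3*1/6) = [2/3, 13/18) <- contains code 455/648
  'a': [2/3 + 1/3*1/6, 2/3 + 1/3*1/2) = [13/18, 5/6)
  'c': [2/3 + 1/3*1/2, 2/3 + 1/3*2/3) = [5/6, 8/9)
  'd': [2/3 + 1/3*2/3, 2/3 + 1/3*1/1) = [8/9, 1/1)
  emit 'b', narrow to [2/3, 13/18)
Step 3: interval [2/3, 13/18), width = 13/18 - 2/3 = 1/18
  'b': [2/3 + 1/18*0/1, 2/3 + 1/18*1/6) = [2/3, 73/108)
  'a': [2/3 + 1/18*1/6, 2/3 + 1/18*1/2) = [73/108, 25/36)
  'c': [2/3 + 1/18*1/2, 2/3 + 1/18*2/3) = [25/36, 19/27) <- contains code 455/648
  'd': [2/3 + 1/18*2/3, 2/3 + 1/18*1/1) = [19/27, 13/18)
  emit 'c', narrow to [25/36, 19/27)
Step 4: interval [25/36, 19/27), width = 19/27 - 25/36 = 1/108
  'b': [25/36 + 1/108*0/1, 25/36 + 1/108*1/6) = [25/36, 451/648)
  'a': [25/36 + 1/108*1/6, 25/36 + 1/108*1/2) = [451/648, 151/216)
  'c': [25/36 + 1/108*1/2, 25/36 + 1/108*2/3) = [151/216, 227/324)
  'd': [25/36 + 1/108*2/3, 25/36 + 1/108*1/1) = [227/324, 19/27) <- contains code 455/648
  emit 'd', narrow to [227/324, 19/27)

Answer: 227/324 19/27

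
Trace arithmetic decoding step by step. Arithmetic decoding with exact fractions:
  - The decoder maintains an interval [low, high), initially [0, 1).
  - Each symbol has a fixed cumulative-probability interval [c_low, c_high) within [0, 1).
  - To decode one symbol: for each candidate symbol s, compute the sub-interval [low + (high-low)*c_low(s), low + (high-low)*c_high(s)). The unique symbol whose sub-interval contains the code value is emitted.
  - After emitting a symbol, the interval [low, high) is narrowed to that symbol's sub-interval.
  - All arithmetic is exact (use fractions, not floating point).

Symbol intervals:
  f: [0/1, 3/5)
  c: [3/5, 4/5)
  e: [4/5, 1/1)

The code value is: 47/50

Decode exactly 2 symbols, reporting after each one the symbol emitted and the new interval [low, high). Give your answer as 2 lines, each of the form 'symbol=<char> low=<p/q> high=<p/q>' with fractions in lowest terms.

Answer: symbol=e low=4/5 high=1/1
symbol=c low=23/25 high=24/25

Derivation:
Step 1: interval [0/1, 1/1), width = 1/1 - 0/1 = 1/1
  'f': [0/1 + 1/1*0/1, 0/1 + 1/1*3/5) = [0/1, 3/5)
  'c': [0/1 + 1/1*3/5, 0/1 + 1/1*4/5) = [3/5, 4/5)
  'e': [0/1 + 1/1*4/5, 0/1 + 1/1*1/1) = [4/5, 1/1) <- contains code 47/50
  emit 'e', narrow to [4/5, 1/1)
Step 2: interval [4/5, 1/1), width = 1/1 - 4/5 = 1/5
  'f': [4/5 + 1/5*0/1, 4/5 + 1/5*3/5) = [4/5, 23/25)
  'c': [4/5 + 1/5*3/5, 4/5 + 1/5*4/5) = [23/25, 24/25) <- contains code 47/50
  'e': [4/5 + 1/5*4/5, 4/5 + 1/5*1/1) = [24/25, 1/1)
  emit 'c', narrow to [23/25, 24/25)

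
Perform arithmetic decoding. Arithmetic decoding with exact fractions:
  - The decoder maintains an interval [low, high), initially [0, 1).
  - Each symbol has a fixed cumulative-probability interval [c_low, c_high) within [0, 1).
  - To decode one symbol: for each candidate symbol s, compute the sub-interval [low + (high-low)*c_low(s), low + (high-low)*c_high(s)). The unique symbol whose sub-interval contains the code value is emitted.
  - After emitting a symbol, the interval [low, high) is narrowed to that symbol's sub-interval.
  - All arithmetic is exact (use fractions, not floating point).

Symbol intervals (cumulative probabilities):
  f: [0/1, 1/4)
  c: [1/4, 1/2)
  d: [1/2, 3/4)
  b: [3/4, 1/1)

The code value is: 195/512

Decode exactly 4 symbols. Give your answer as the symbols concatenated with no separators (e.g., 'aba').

Answer: cdfc

Derivation:
Step 1: interval [0/1, 1/1), width = 1/1 - 0/1 = 1/1
  'f': [0/1 + 1/1*0/1, 0/1 + 1/1*1/4) = [0/1, 1/4)
  'c': [0/1 + 1/1*1/4, 0/1 + 1/1*1/2) = [1/4, 1/2) <- contains code 195/512
  'd': [0/1 + 1/1*1/2, 0/1 + 1/1*3/4) = [1/2, 3/4)
  'b': [0/1 + 1/1*3/4, 0/1 + 1/1*1/1) = [3/4, 1/1)
  emit 'c', narrow to [1/4, 1/2)
Step 2: interval [1/4, 1/2), width = 1/2 - 1/4 = 1/4
  'f': [1/4 + 1/4*0/1, 1/4 + 1/4*1/4) = [1/4, 5/16)
  'c': [1/4 + 1/4*1/4, 1/4 + 1/4*1/2) = [5/16, 3/8)
  'd': [1/4 + 1/4*1/2, 1/4 + 1/4*3/4) = [3/8, 7/16) <- contains code 195/512
  'b': [1/4 + 1/4*3/4, 1/4 + 1/4*1/1) = [7/16, 1/2)
  emit 'd', narrow to [3/8, 7/16)
Step 3: interval [3/8, 7/16), width = 7/16 - 3/8 = 1/16
  'f': [3/8 + 1/16*0/1, 3/8 + 1/16*1/4) = [3/8, 25/64) <- contains code 195/512
  'c': [3/8 + 1/16*1/4, 3/8 + 1/16*1/2) = [25/64, 13/32)
  'd': [3/8 + 1/16*1/2, 3/8 + 1/16*3/4) = [13/32, 27/64)
  'b': [3/8 + 1/16*3/4, 3/8 + 1/16*1/1) = [27/64, 7/16)
  emit 'f', narrow to [3/8, 25/64)
Step 4: interval [3/8, 25/64), width = 25/64 - 3/8 = 1/64
  'f': [3/8 + 1/64*0/1, 3/8 + 1/64*1/4) = [3/8, 97/256)
  'c': [3/8 + 1/64*1/4, 3/8 + 1/64*1/2) = [97/256, 49/128) <- contains code 195/512
  'd': [3/8 + 1/64*1/2, 3/8 + 1/64*3/4) = [49/128, 99/256)
  'b': [3/8 + 1/64*3/4, 3/8 + 1/64*1/1) = [99/256, 25/64)
  emit 'c', narrow to [97/256, 49/128)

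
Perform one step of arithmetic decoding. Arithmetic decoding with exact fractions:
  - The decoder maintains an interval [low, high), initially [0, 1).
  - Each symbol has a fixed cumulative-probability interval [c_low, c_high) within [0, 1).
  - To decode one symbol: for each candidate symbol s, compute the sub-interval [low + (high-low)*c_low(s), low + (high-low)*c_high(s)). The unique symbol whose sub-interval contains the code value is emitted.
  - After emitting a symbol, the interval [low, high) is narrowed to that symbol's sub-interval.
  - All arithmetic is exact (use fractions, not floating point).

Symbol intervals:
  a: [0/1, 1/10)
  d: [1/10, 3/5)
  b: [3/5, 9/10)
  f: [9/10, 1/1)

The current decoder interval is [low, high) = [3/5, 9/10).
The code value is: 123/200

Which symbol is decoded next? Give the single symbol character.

Answer: a

Derivation:
Interval width = high − low = 9/10 − 3/5 = 3/10
Scaled code = (code − low) / width = (123/200 − 3/5) / 3/10 = 1/20
  a: [0/1, 1/10) ← scaled code falls here ✓
  d: [1/10, 3/5) 
  b: [3/5, 9/10) 
  f: [9/10, 1/1) 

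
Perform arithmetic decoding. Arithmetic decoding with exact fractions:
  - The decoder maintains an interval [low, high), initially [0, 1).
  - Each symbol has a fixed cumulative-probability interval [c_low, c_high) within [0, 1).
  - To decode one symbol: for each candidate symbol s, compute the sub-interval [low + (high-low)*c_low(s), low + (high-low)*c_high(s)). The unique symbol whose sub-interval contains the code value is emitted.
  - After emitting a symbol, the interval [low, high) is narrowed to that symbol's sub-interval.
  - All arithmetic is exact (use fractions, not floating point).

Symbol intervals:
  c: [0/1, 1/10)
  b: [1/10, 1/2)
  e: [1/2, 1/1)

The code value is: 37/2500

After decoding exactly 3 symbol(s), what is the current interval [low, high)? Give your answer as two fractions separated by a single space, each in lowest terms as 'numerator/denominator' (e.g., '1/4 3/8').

Step 1: interval [0/1, 1/1), width = 1/1 - 0/1 = 1/1
  'c': [0/1 + 1/1*0/1, 0/1 + 1/1*1/10) = [0/1, 1/10) <- contains code 37/2500
  'b': [0/1 + 1/1*1/10, 0/1 + 1/1*1/2) = [1/10, 1/2)
  'e': [0/1 + 1/1*1/2, 0/1 + 1/1*1/1) = [1/2, 1/1)
  emit 'c', narrow to [0/1, 1/10)
Step 2: interval [0/1, 1/10), width = 1/10 - 0/1 = 1/10
  'c': [0/1 + 1/10*0/1, 0/1 + 1/10*1/10) = [0/1, 1/100)
  'b': [0/1 + 1/10*1/10, 0/1 + 1/10*1/2) = [1/100, 1/20) <- contains code 37/2500
  'e': [0/1 + 1/10*1/2, 0/1 + 1/10*1/1) = [1/20, 1/10)
  emit 'b', narrow to [1/100, 1/20)
Step 3: interval [1/100, 1/20), width = 1/20 - 1/100 = 1/25
  'c': [1/100 + 1/25*0/1, 1/100 + 1/25*1/10) = [1/100, 7/500)
  'b': [1/100 + 1/25*1/10, 1/100 + 1/25*1/2) = [7/500, 3/100) <- contains code 37/2500
  'e': [1/100 + 1/25*1/2, 1/100 + 1/25*1/1) = [3/100, 1/20)
  emit 'b', narrow to [7/500, 3/100)

Answer: 7/500 3/100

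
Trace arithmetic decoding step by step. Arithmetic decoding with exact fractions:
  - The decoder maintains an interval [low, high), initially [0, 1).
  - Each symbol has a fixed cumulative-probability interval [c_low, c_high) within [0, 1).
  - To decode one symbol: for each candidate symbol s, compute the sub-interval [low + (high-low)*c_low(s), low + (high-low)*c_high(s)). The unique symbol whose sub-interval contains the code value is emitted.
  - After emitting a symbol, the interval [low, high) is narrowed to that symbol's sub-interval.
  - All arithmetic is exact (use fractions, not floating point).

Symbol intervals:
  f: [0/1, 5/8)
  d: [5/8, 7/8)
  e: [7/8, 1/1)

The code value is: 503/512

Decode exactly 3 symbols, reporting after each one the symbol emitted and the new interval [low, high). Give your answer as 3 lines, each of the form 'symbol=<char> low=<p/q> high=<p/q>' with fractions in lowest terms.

Step 1: interval [0/1, 1/1), width = 1/1 - 0/1 = 1/1
  'f': [0/1 + 1/1*0/1, 0/1 + 1/1*5/8) = [0/1, 5/8)
  'd': [0/1 + 1/1*5/8, 0/1 + 1/1*7/8) = [5/8, 7/8)
  'e': [0/1 + 1/1*7/8, 0/1 + 1/1*1/1) = [7/8, 1/1) <- contains code 503/512
  emit 'e', narrow to [7/8, 1/1)
Step 2: interval [7/8, 1/1), width = 1/1 - 7/8 = 1/8
  'f': [7/8 + 1/8*0/1, 7/8 + 1/8*5/8) = [7/8, 61/64)
  'd': [7/8 + 1/8*5/8, 7/8 + 1/8*7/8) = [61/64, 63/64) <- contains code 503/512
  'e': [7/8 + 1/8*7/8, 7/8 + 1/8*1/1) = [63/64, 1/1)
  emit 'd', narrow to [61/64, 63/64)
Step 3: interval [61/64, 63/64), width = 63/64 - 61/64 = 1/32
  'f': [61/64 + 1/32*0/1, 61/64 + 1/32*5/8) = [61/64, 249/256)
  'd': [61/64 + 1/32*5/8, 61/64 + 1/32*7/8) = [249/256, 251/256)
  'e': [61/64 + 1/32*7/8, 61/64 + 1/32*1/1) = [251/256, 63/64) <- contains code 503/512
  emit 'e', narrow to [251/256, 63/64)

Answer: symbol=e low=7/8 high=1/1
symbol=d low=61/64 high=63/64
symbol=e low=251/256 high=63/64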